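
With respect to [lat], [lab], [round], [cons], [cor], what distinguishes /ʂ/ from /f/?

The two segments share [-lateral], [-round], [+consonantal]. The only features from the list on which they differ: /ʂ/ is [-labial] while /f/ is [+labial]; /ʂ/ is [+coronal] while /f/ is [-coronal].

[labial], [coronal]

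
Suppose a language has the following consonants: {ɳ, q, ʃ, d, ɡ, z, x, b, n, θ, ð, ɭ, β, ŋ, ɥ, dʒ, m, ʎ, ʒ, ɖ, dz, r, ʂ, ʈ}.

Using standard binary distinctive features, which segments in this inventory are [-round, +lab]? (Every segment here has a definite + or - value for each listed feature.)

b, β, m

The [-round] segments are /ɳ, q, ʃ, d, ɡ, z, x, b, n, θ, ð, ɭ, β, ŋ, dʒ, m, ʎ, ʒ, ɖ, dz, r, ʂ, ʈ/.
Then [+labial] leaves /b, β, m/.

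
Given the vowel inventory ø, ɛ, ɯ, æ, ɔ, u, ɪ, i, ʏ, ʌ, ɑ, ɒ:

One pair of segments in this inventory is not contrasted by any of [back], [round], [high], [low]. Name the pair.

/ɪ/ (high front unrounded lax vowel) and /i/ (high front unrounded tense vowel) are both [-back], [-round], [+high], [-low], so none of the listed features separates them. (They do differ in [tense], which is not among the given features.) Every other pair in the inventory differs on at least one listed feature.

ɪ, i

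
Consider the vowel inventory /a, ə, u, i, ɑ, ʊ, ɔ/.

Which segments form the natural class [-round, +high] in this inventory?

Checking each segment against [-round], [+high]: /i/ (high front unrounded tense vowel) satisfies every feature; every other segment in the inventory fails at least one.

i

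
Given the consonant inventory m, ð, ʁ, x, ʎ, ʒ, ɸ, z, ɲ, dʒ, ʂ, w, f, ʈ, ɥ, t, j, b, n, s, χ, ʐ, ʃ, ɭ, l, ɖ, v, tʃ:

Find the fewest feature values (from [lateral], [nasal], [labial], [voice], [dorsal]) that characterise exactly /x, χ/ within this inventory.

[-voice, +dorsal]

Every target segment is [-voice], [+dorsal]; each remaining inventory member fails at least one of these. Each conjunct is needed — [+dorsal] alone would also admit /ʁ, ʎ, ɲ, w, …/; [-voice] alone would also admit /ɸ, ʂ, f, ʈ, …/ — and no other single listed feature has exactly this extension, so two is the minimum.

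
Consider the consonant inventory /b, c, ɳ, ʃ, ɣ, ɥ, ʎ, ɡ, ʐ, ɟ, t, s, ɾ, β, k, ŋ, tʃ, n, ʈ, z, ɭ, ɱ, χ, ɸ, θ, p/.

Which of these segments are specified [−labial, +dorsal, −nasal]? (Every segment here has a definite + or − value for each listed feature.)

c, ɣ, ʎ, ɡ, ɟ, k, χ

Eliminate segments failing any feature: /b, ɥ, β, ɱ, ɸ, p/ are [+labial]; /ɳ, ʃ, ʐ, t, s, ɾ, tʃ, n, ʈ, z, ɭ, θ/ are [−dorsal]; /ŋ/ is [+nasal]. The remaining /c, ɣ, ʎ, ɡ, ɟ, k, χ/ satisfy [−labial], [+dorsal], [−nasal].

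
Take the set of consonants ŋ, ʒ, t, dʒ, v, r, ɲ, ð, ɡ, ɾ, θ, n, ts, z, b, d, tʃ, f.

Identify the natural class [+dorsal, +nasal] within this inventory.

ŋ, ɲ

Eliminate segments failing any feature: /ʒ, t, dʒ, v, r, ð, ɾ, θ, n, ts, z, b, d, tʃ, f/ are [−dorsal]; /ɡ/ is [−nasal]. The remaining /ŋ, ɲ/ satisfy [+dorsal], [+nasal].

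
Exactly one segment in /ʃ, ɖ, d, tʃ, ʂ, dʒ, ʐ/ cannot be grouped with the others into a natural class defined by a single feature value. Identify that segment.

The remaining segments after removing /d/ share [−anterior]; /d/ (voiced alveolar stop) is [+anterior]. For every other candidate removal, the leftover set fails to share any single feature value that the removed segment lacks.

d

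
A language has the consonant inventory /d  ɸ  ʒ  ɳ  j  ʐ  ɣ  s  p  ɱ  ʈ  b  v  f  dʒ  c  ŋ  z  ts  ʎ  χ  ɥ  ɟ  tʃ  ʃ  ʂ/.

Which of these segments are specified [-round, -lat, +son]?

Eliminate segments failing any feature: /d, ɸ, ʒ, ʐ, ɣ, s, p, ʈ, b, v, f, dʒ, c, z, ts, χ, ɟ, tʃ, ʃ, ʂ/ are [-sonorant]; /ʎ/ is [+lateral]; /ɥ/ is [+round]. The remaining /ɳ, j, ɱ, ŋ/ satisfy [-round], [-lateral], [+sonorant].

ɳ, j, ɱ, ŋ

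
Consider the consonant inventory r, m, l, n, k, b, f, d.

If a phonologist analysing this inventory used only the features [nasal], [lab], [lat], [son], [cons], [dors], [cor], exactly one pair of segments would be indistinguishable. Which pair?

f, b

/f/ (voiceless labiodental fricative) and /b/ (voiced bilabial stop) are both [−nasal], [+labial], [−lateral], [−sonorant], [+consonantal], [−dorsal], [−coronal], so none of the listed features separates them. (They do differ in [voice] and [continuant], which are not among the given features.) Every other pair in the inventory differs on at least one listed feature.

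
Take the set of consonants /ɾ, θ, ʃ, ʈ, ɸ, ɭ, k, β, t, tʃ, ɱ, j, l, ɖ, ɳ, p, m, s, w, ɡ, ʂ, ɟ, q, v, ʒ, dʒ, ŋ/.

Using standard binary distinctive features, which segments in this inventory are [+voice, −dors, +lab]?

β, ɱ, m, v

Eliminate segments failing any feature: /ɾ, ɭ, l, ɖ, ɳ, ʒ, dʒ/ are [−labial]; /θ, ʃ, ʈ, ɸ, k, t, tʃ, p, s, ʂ, q/ are [−voice]; /j, w, ɡ, ɟ, ŋ/ are [+dorsal]. The remaining /β, ɱ, m, v/ satisfy [+voice], [−dorsal], [+labial].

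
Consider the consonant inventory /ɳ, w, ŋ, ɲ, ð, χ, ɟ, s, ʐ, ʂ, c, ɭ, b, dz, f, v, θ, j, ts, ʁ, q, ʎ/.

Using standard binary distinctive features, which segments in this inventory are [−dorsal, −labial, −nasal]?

ð, s, ʐ, ʂ, ɭ, dz, θ, ts

Checking each segment against [−dorsal], [−labial], [−nasal]: /ð/ (voiced dental fricative), /s/ (voiceless alveolar fricative), /ʐ/ (voiced retroflex fricative), /ʂ/ (voiceless retroflex fricative), /ɭ/ (retroflex lateral approximant), /dz/ (voiced alveolar affricate), among others, satisfy every feature; every other segment in the inventory fails at least one.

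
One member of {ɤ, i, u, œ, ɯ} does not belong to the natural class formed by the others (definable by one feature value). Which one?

œ

The remaining segments after removing /œ/ share [+tense]; /œ/ (mid front rounded lax vowel) is [−tense]. For every other candidate removal, the leftover set fails to share any single feature value that the removed segment lacks.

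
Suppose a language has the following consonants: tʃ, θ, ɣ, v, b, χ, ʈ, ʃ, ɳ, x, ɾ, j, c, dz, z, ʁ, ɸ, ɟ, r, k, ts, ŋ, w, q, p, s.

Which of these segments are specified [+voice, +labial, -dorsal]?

Checking each segment against [+voice], [+labial], [-dorsal]: /v/ (voiced labiodental fricative), /b/ (voiced bilabial stop) satisfy every feature; every other segment in the inventory fails at least one.

v, b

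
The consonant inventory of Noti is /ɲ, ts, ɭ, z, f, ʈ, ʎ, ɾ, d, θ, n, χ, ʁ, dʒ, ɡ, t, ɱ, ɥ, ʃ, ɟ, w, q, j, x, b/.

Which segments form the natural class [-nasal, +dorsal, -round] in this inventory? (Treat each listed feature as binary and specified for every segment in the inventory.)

Checking each segment against [-nasal], [+dorsal], [-round]: /ʎ/ (palatal lateral approximant), /χ/ (voiceless uvular fricative), /ʁ/ (voiced uvular fricative), /ɡ/ (voiced velar stop), /ɟ/ (voiced palatal stop), /q/ (voiceless uvular stop), among others, satisfy every feature; every other segment in the inventory fails at least one.

ʎ, χ, ʁ, ɡ, ɟ, q, j, x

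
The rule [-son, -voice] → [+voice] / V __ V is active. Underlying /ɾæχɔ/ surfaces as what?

/χ/ satisfies [-son, -voice] and sits in V __ V. The [+voice] counterpart of the voiceless uvular fricative is /ʁ/. Other segments in /ɾæχɔ/ either fail the structural description or are not in the environment, so the surface form is [ɾæʁɔ].

[ɾæʁɔ]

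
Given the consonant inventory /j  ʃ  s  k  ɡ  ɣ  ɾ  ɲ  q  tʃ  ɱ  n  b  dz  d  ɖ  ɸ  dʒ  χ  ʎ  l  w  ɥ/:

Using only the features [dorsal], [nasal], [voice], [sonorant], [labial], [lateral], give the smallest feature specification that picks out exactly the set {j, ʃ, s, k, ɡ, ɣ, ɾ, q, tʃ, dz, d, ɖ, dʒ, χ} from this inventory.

[-nasal, -lateral, -labial]

The class [-nasal], [-lateral], [-labial] has exactly /j, ʃ, s, k, ɡ, ɣ, ɾ, q, tʃ, dz, d, ɖ, dʒ, χ/ as its extension in this inventory. No smaller conjunction from the listed features achieves this: [-lateral, -labial] alone would also admit /ɲ, n/; [-nasal, -labial] alone would also admit /ʎ, l/; [-nasal, -lateral] alone would also admit /b, ɸ, w, ɥ/; and checking the remaining two-feature bundles turns up none with this extension.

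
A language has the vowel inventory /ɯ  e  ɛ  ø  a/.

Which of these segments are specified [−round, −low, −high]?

e, ɛ

Eliminate segments failing any feature: /ɯ/ is [+high]; /ø/ is [+round]; /a/ is [+low]. The remaining /e, ɛ/ satisfy [−round], [−low], [−high].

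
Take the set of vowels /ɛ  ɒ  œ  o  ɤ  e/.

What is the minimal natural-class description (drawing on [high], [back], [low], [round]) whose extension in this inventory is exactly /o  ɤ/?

[−low, +back]

Every target segment is [−low], [+back]; each remaining inventory member fails at least one of these. Each conjunct is needed — [+back] alone would also admit /ɒ/; [−low] alone would also admit /ɛ, œ, e/ — and no other single listed feature has exactly this extension, so two is the minimum.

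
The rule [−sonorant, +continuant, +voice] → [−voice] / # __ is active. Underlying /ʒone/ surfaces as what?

[ʃone]

Only the initial segment /ʒ/ is both word-initial and matches the structural description. It is a voiced postalveolar fricative, so [−sonorant, +continuant, +voice] holds; changing it to [−voice] with all other features held fixed yields /ʃ/ (voiceless postalveolar fricative). No other segment meets both the structural description and the environment, so the output is [ʃone].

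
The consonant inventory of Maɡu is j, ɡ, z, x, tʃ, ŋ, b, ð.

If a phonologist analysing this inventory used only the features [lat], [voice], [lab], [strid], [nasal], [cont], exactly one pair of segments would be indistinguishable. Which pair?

ð, j

/ð/ (voiced dental fricative) and /j/ (palatal glide) are both [−lateral], [+voice], [−labial], [−strident], [−nasal], [+continuant], so none of the listed features separates them. (They do differ in [sonorant] and [dorsal], which are not among the given features.) Every other pair in the inventory differs on at least one listed feature.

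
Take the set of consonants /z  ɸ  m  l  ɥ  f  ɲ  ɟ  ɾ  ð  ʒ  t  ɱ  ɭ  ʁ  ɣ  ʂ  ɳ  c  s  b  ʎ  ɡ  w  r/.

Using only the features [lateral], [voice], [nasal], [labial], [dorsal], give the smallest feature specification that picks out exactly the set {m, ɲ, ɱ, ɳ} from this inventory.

Every target segment is [+nasal] and no other inventory member is, so one feature is enough.

[+nasal]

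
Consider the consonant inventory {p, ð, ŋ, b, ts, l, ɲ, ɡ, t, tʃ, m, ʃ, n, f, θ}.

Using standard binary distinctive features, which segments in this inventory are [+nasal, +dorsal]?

Checking each segment against [+nasal], [+dorsal]: /ŋ/ (velar nasal), /ɲ/ (palatal nasal) satisfy every feature; every other segment in the inventory fails at least one.

ŋ, ɲ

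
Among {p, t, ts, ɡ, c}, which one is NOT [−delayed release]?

ts

/p, ɡ, c, t/ are all [−delayed release]; /ts/ (voiceless alveolar affricate) is [+delayed release].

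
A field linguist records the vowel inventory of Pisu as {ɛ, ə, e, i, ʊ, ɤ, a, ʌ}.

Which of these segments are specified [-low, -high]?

Checking each segment against [-low], [-high]: /ɛ/ (mid front unrounded lax vowel), /ə/ (mid central vowel (schwa)), /e/ (mid front unrounded tense vowel), /ɤ/ (mid back unrounded tense vowel), /ʌ/ (mid back unrounded lax vowel) satisfy every feature; every other segment in the inventory fails at least one.

ɛ, ə, e, ɤ, ʌ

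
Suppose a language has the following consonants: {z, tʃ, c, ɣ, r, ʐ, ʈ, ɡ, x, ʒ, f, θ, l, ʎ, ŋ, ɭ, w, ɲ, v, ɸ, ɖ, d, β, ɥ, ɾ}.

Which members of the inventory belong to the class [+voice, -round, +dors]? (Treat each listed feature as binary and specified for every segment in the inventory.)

Checking each segment against [+voice], [-round], [+dorsal]: /ɣ/ (voiced velar fricative), /ɡ/ (voiced velar stop), /ʎ/ (palatal lateral approximant), /ŋ/ (velar nasal), /ɲ/ (palatal nasal) satisfy every feature; every other segment in the inventory fails at least one.

ɣ, ɡ, ʎ, ŋ, ɲ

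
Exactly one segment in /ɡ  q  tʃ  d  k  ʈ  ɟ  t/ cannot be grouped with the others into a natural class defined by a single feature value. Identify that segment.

tʃ

[delayed release] (equivalently [strident]) groups all but one: /ɟ, ʈ, d, k, q, t, ɡ/ share [−delayed release] while /tʃ/ (voiceless postalveolar affricate) alone is [+delayed release]. Removing any other segment would not leave a single-feature class that excludes it.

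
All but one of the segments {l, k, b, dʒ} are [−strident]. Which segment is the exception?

/b, k, l/ are all [−strident]; /dʒ/ (voiced postalveolar affricate) is [+strident].

dʒ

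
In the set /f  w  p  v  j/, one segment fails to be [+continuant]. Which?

/v, j, w, f/ are all [+continuant]; /p/ (voiceless bilabial stop) is [−continuant].

p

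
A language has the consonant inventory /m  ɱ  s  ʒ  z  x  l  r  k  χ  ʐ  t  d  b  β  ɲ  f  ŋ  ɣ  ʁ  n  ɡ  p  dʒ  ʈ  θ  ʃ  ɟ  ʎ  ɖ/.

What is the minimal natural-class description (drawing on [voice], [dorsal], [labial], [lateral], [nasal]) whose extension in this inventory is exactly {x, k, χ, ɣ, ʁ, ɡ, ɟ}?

[−nasal, −lateral, +dorsal]

Every target segment is [−nasal], [−lateral], [+dorsal]; each remaining inventory member fails at least one of these. Each conjunct is needed — [−lateral, +dorsal] alone would also admit /ɲ, ŋ/; [−nasal, +dorsal] alone would also admit /ʎ/; [−nasal, −lateral] alone would also admit /s, ʒ, z, r, …/ — and no other combination of two listed features has exactly this extension, so three is the minimum.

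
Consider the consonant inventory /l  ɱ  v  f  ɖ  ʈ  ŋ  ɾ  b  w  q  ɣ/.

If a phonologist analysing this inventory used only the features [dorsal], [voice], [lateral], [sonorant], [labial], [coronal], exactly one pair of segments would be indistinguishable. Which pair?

v, b

/v/ (voiced labiodental fricative) and /b/ (voiced bilabial stop) are both [-dorsal], [+voice], [-lateral], [-sonorant], [+labial], [-coronal], so none of the listed features separates them. (They do differ in [continuant], which is not among the given features.) Every other pair in the inventory differs on at least one listed feature.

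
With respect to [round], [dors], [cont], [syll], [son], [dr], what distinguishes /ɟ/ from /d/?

[dorsal]

The two segments share [−round], [−continuant], [−syllabic], [−sonorant], [−delayed release]. The only feature from the list on which they differ: /ɟ/ is [+dorsal] while /d/ is [−dorsal].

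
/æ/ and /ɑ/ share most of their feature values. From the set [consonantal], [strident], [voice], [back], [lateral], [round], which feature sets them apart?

/æ/ is the low front unrounded vowel and /ɑ/ is the low back unrounded vowel. Both are [−consonantal], [−strident], [+voice], [−lateral], [−round]. /æ/ is [−back] while /ɑ/ is [+back], so the distinguishing feature is [back].

[back]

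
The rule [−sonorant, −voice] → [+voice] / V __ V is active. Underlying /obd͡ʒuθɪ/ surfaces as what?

Only /θ/ occurs between two vowels (/u/ __ /ɪ/) and matches the structural description. It is a voiceless dental fricative, so [−sonorant, −voice] holds; changing it to [+voice] with all other features held fixed yields /ð/ (voiced dental fricative). No other segment meets both the structural description and the environment, so the output is [obd͡ʒuðɪ].

[obd͡ʒuðɪ]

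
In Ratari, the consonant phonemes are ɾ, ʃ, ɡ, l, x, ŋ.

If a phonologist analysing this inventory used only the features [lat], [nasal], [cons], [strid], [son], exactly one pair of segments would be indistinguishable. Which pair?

/x/ (voiceless velar fricative) and /ɡ/ (voiced velar stop) are both [−lateral], [−nasal], [+consonantal], [−strident], [−sonorant], so none of the listed features separates them. (They do differ in [voice] and [continuant], which are not among the given features.) Every other pair in the inventory differs on at least one listed feature.

x, ɡ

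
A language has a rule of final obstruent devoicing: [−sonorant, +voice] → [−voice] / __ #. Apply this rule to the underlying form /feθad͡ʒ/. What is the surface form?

Only the final segment /d͡ʒ/ is both word-final and matches the structural description. It is a voiced postalveolar affricate, so [−sonorant, +voice] holds; changing it to [−voice] with all other features held fixed yields /t͡ʃ/ (voiceless postalveolar affricate). No other segment meets both the structural description and the environment, so the output is [feθat͡ʃ].

[feθat͡ʃ]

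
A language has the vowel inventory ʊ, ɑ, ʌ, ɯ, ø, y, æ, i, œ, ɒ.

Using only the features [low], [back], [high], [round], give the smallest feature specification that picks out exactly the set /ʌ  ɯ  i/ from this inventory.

[−low, −round]

Every target segment is [−low], [−round]; each remaining inventory member fails at least one of these. Each conjunct is needed — [−round] alone would also admit /ɑ, æ/; [−low] alone would also admit /ʊ, ø, y, œ/ — and no other single listed feature has exactly this extension, so two is the minimum.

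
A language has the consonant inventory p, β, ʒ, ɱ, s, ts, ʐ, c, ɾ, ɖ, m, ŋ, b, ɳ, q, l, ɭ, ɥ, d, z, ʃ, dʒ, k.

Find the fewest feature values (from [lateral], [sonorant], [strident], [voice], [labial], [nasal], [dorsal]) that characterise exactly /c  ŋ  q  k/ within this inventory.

The class [-labial], [+dorsal] has exactly /c, ŋ, q, k/ as its extension in this inventory. No smaller conjunction from the listed features achieves this: [+dorsal] alone would also admit /ɥ/; [-labial] alone would also admit /ʒ, s, ts, ʐ, …/; and checking the remaining single features turns up none with this extension.

[-labial, +dorsal]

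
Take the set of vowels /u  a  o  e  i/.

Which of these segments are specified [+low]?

a

The feature [low] marks segments produced with the tongue body lowered. In this inventory /a/ has that property, so it is [+low]; /u, o, e, i/ are [-low].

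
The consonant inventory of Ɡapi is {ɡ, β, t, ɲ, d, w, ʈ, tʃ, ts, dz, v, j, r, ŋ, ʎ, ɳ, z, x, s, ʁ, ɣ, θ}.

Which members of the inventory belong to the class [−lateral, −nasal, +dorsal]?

ɡ, w, j, x, ʁ, ɣ

Checking each segment against [−lateral], [−nasal], [+dorsal]: /ɡ/ (voiced velar stop), /w/ (labial-velar glide), /j/ (palatal glide), /x/ (voiceless velar fricative), /ʁ/ (voiced uvular fricative), /ɣ/ (voiced velar fricative) satisfy every feature; every other segment in the inventory fails at least one.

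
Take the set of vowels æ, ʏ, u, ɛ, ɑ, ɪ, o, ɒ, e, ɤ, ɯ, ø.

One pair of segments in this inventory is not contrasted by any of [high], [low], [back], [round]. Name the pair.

/e/ (mid front unrounded tense vowel) and /ɛ/ (mid front unrounded lax vowel) are both [−high], [−low], [−back], [−round], so none of the listed features separates them. (They do differ in [tense], which is not among the given features.) Every other pair in the inventory differs on at least one listed feature.

e, ɛ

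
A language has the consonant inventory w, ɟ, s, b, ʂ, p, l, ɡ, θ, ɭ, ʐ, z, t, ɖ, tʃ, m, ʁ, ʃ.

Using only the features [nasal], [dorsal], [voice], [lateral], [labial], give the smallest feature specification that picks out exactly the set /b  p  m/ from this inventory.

[+labial, −dorsal]

The class [+labial], [−dorsal] has exactly /b, p, m/ as its extension in this inventory. No smaller conjunction from the listed features achieves this: [−dorsal] alone would also admit /s, ʂ, l, θ, …/; [+labial] alone would also admit /w/; and checking the remaining single features turns up none with this extension.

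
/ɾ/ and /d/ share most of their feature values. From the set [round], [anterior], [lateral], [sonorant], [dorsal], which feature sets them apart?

/ɾ/ is the alveolar tap and /d/ is the voiced alveolar stop. Both are [−round], [+anterior], [−lateral], [−dorsal]. /ɾ/ is [+sonorant] while /d/ is [−sonorant], so the distinguishing feature is [sonorant].

[sonorant]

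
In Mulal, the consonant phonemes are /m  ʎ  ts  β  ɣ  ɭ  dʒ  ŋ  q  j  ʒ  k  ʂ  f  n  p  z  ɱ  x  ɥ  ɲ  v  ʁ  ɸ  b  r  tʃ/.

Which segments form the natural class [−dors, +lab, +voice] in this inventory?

m, β, ɱ, v, b

Eliminate segments failing any feature: /ʎ, ɣ, ŋ, q, j, k, x, ɥ, ɲ, ʁ/ are [+dorsal]; /ts, ɭ, dʒ, ʒ, ʂ, n, z, r, tʃ/ are [−labial]; /f, p, ɸ/ are [−voice]. The remaining /m, β, ɱ, v, b/ satisfy [−dorsal], [+labial], [+voice].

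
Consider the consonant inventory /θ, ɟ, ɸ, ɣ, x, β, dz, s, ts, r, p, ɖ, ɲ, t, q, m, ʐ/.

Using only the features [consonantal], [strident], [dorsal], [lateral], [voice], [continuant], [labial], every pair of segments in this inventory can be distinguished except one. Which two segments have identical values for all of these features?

ɟ, ɲ

On the given features, /ɟ/ and /ɲ/ have an identical profile: [+consonantal], [-strident], [+dorsal], [-lateral], [+voice], [-continuant], [-labial]. No other two segments in the inventory coincide on all 7 features. (They do differ in [sonorant] and [nasal], which are not among the given features.)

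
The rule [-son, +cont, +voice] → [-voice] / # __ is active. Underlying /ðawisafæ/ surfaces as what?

The only segment in the rule's environment that also matches [-son, +cont, +voice] is /ð/. Applying [-voice] turns the voiced dental fricative into /θ/ (voiceless dental fricative), giving [θawisafæ].

[θawisafæ]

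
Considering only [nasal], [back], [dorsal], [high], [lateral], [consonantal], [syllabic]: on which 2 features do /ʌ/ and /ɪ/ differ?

[high], [back]

/ʌ/ is the mid back unrounded lax vowel and /ɪ/ is the high front unrounded lax vowel. Both are [−nasal], [+dorsal], [−lateral], [−consonantal], [+syllabic]. /ʌ/ is [−high] while /ɪ/ is [+high]; /ʌ/ is [+back] while /ɪ/ is [−back], so the distinguishing features are [high], [back].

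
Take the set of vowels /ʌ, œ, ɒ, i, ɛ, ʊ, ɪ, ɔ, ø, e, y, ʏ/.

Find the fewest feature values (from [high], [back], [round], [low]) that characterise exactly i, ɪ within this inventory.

[+high, -round]

The class [+high], [-round] has exactly /i, ɪ/ as its extension in this inventory. No smaller conjunction from the listed features achieves this: [-round] alone would also admit /ʌ, ɛ, e/; [+high] alone would also admit /ʊ, y, ʏ/; and checking the remaining single features turns up none with this extension.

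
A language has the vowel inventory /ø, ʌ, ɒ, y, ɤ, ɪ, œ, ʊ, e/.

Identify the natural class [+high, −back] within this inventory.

First, the [+high] segments are /y, ɪ, ʊ/.
Intersecting with [−back] leaves /y, ɪ/.

y, ɪ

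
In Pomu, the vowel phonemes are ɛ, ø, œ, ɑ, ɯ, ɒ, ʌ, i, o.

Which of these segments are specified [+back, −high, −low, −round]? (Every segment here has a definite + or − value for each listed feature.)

ʌ

Eliminate segments failing any feature: /ɛ, ø, œ, i/ are [−back]; /ɑ, ɒ/ are [+low]; /ɯ/ is [+high]; /o/ is [+round]. The remaining /ʌ/ satisfy [+back], [−high], [−low], [−round].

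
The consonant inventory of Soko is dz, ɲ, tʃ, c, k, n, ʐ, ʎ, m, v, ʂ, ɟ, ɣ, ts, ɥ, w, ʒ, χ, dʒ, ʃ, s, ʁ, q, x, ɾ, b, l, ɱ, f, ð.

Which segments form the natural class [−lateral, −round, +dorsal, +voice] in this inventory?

ɲ, ɟ, ɣ, ʁ

Eliminate segments failing any feature: /dz, tʃ, n, ʐ, m, v, ʂ, ts, ʒ, dʒ, ʃ, s, ɾ, b, ɱ, f, ð/ are [−dorsal]; /c, k, χ, q, x/ are [−voice]; /ʎ, l/ are [+lateral]; /ɥ, w/ are [+round]. The remaining /ɲ, ɟ, ɣ, ʁ/ satisfy [−lateral], [−round], [+dorsal], [+voice].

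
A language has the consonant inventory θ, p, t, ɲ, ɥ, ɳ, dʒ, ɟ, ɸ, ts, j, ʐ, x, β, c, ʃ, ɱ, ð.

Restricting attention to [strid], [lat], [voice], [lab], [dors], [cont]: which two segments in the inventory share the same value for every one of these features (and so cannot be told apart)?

ɟ, ɲ

Both /ɟ/ and /ɲ/ are [−strident], [−lateral], [+voice], [−labial], [+dorsal], [−continuant]. Since the list omits [sonorant] and [nasal] — which do distinguish the voiced palatal stop from the palatal nasal — this pair collapses; all other pairs remain distinct.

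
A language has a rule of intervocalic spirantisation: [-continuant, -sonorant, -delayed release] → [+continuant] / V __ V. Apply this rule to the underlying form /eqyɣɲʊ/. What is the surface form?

[eχyɣɲʊ]

Only /q/ occurs between two vowels (/e/ __ /y/) and matches the structural description. It is a voiceless uvular stop, so [-continuant, -sonorant, -delayed release] holds; changing it to [+continuant] with all other features held fixed yields /χ/ (voiceless uvular fricative). No other segment meets both the structural description and the environment, so the output is [eχyɣɲʊ].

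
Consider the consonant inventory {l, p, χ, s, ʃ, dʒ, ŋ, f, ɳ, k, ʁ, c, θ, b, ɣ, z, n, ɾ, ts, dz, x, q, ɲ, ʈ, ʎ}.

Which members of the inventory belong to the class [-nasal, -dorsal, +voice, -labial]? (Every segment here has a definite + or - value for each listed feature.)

l, dʒ, z, ɾ, dz

Checking each segment against [-nasal], [-dorsal], [+voice], [-labial]: /l/ (alveolar lateral approximant), /dʒ/ (voiced postalveolar affricate), /z/ (voiced alveolar fricative), /ɾ/ (alveolar tap), /dz/ (voiced alveolar affricate) satisfy every feature; every other segment in the inventory fails at least one.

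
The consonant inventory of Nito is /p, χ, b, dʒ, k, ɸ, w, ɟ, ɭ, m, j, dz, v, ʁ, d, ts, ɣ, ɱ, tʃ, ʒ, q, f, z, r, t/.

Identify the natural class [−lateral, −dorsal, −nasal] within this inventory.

p, b, dʒ, ɸ, dz, v, d, ts, tʃ, ʒ, f, z, r, t

First, the [−lateral] segments are /p, χ, b, dʒ, k, ɸ, w, ɟ, m, j, dz, v, ʁ, d, ts, ɣ, ɱ, tʃ, ʒ, q, f, z, r, t/.
Within that set, [−dorsal] gives /p, b, dʒ, ɸ, m, dz, v, d, ts, ɱ, tʃ, ʒ, f, z, r, t/.
Intersecting with [−nasal] leaves /p, b, dʒ, ɸ, dz, v, d, ts, tʃ, ʒ, f, z, r, t/.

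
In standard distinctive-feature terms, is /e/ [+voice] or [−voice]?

/e/ is the mid front unrounded tense vowel, hence [+voice].

[+voice]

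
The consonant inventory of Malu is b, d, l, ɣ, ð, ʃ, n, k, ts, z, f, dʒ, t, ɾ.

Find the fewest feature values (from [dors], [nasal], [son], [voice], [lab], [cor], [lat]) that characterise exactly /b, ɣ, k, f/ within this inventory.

[−cor]

Every target segment is [−coronal] and no other inventory member is, so one feature is enough.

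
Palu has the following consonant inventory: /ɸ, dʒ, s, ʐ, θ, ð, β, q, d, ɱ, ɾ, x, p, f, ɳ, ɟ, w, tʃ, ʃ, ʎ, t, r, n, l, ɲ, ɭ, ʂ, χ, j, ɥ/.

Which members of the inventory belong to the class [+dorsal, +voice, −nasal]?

Eliminate segments failing any feature: /ɸ, dʒ, s, ʐ, θ, ð, β, d, ɱ, ɾ, p, f, ɳ, tʃ, ʃ, t, r, n, l, ɭ, ʂ/ are [−dorsal]; /q, x, χ/ are [−voice]; /ɲ/ is [+nasal]. The remaining /ɟ, w, ʎ, j, ɥ/ satisfy [+dorsal], [+voice], [−nasal].

ɟ, w, ʎ, j, ɥ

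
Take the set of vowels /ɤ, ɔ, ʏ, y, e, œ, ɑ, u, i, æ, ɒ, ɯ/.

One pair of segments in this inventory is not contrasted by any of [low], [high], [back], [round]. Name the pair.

y, ʏ

/y/ (high front rounded tense vowel) and /ʏ/ (high front rounded lax vowel) are both [-low], [+high], [-back], [+round], so none of the listed features separates them. (They do differ in [tense], which is not among the given features.) Every other pair in the inventory differs on at least one listed feature.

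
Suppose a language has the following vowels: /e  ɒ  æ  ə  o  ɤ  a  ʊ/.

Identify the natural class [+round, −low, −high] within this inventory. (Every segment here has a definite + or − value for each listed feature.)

The [+round] segments are /ɒ, o, ʊ/.
Among these, [−low] gives /o, ʊ/.
Within that set, [−high] leaves /o/.

o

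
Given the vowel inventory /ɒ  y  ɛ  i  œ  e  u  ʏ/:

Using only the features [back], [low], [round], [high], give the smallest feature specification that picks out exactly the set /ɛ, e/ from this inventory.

[-high, -round]

/ɛ, e/ are all [-high], [-round], and no other segment in the inventory matches both values. Dropping any one of them over-generates: [-round] alone would also admit /i/; [-high] alone would also admit /ɒ, œ/. No other single listed feature picks out exactly this set either, so fewer than two features will not do.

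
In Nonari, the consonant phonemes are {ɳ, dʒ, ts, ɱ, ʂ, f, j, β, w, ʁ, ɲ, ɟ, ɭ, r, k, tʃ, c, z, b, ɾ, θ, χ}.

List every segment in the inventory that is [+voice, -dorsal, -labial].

ɳ, dʒ, ɭ, r, z, ɾ

Checking each segment against [+voice], [-dorsal], [-labial]: /ɳ/ (retroflex nasal), /dʒ/ (voiced postalveolar affricate), /ɭ/ (retroflex lateral approximant), /r/ (alveolar trill), /z/ (voiced alveolar fricative), /ɾ/ (alveolar tap) satisfy every feature; every other segment in the inventory fails at least one.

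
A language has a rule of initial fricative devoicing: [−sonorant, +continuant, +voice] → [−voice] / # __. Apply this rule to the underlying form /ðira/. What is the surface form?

[θira]

The only segment in the rule's environment that also matches [−sonorant, +continuant, +voice] is /ð/. Applying [−voice] turns the voiced dental fricative into /θ/ (voiceless dental fricative), giving [θira].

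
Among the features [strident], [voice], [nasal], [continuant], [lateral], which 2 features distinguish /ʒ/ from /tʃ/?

[voice], [continuant]

The two segments share [+strident], [−nasal], [−lateral]. The only features from the list on which they differ: /ʒ/ is [+voice] while /tʃ/ is [−voice]; /ʒ/ is [+continuant] while /tʃ/ is [−continuant].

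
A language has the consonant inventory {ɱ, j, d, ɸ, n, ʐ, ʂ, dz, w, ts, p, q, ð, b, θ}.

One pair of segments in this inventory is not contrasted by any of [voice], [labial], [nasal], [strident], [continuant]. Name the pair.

ð, j

On the given features, /ð/ and /j/ have an identical profile: [+voice], [−labial], [−nasal], [−strident], [+continuant]. No other two segments in the inventory coincide on all 5 features. (They do differ in [sonorant] and [dorsal], which are not among the given features.)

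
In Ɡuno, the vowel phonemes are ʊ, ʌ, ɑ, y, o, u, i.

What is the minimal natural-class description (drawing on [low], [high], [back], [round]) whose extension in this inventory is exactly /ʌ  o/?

Every target segment is [−high], [−low]; each remaining inventory member fails at least one of these. Each conjunct is needed — [−low] alone would also admit /ʊ, y, u, i/; [−high] alone would also admit /ɑ/ — and no other single listed feature has exactly this extension, so two is the minimum.

[−high, −low]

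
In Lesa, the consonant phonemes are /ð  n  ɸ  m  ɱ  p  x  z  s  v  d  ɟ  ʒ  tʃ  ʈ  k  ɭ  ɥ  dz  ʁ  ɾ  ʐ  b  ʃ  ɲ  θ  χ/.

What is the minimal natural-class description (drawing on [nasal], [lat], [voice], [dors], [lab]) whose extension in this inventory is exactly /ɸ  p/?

[−voice, +lab]

Every target segment is [−voice], [+labial]; each remaining inventory member fails at least one of these. Each conjunct is needed — [+labial] alone would also admit /m, ɱ, v, ɥ, …/; [−voice] alone would also admit /x, s, tʃ, ʈ, …/ — and no other single listed feature has exactly this extension, so two is the minimum.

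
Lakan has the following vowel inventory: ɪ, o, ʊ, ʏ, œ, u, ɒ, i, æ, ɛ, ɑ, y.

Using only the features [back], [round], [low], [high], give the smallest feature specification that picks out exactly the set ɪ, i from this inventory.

/ɪ, i/ are all [+high], [−round], and no other segment in the inventory matches both values. Dropping any one of them over-generates: [−round] alone would also admit /æ, ɛ, ɑ/; [+high] alone would also admit /ʊ, ʏ, u, y/. No other single listed feature picks out exactly this set either, so fewer than two features will not do.

[+high, −round]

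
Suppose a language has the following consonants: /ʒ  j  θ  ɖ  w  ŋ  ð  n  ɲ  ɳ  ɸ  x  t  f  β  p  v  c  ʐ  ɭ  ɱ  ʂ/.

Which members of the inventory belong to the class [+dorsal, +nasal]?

ŋ, ɲ

Eliminate segments failing any feature: /ʒ, θ, ɖ, ð, n, ɳ, ɸ, t, f, β, p, v, ʐ, ɭ, ɱ, ʂ/ are [−dorsal]; /j, w, x, c/ are [−nasal]. The remaining /ŋ, ɲ/ satisfy [+dorsal], [+nasal].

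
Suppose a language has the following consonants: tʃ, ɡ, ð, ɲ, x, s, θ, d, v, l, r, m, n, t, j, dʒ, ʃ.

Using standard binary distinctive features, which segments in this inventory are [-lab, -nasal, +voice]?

ɡ, ð, d, l, r, j, dʒ

Among the inventory, the [-labial] segments are /tʃ, ɡ, ð, ɲ, x, s, θ, d, l, r, n, t, j, dʒ, ʃ/.
Within that set, [-nasal] gives /tʃ, ɡ, ð, x, s, θ, d, l, r, t, j, dʒ, ʃ/.
Of those, [+voice] leaves /ɡ, ð, d, l, r, j, dʒ/.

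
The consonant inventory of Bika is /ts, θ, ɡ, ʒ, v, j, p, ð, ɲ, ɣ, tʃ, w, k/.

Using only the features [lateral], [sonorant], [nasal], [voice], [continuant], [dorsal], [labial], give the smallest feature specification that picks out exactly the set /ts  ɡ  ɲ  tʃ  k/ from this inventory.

[-continuant, -labial]

The class [-continuant], [-labial] has exactly /ts, ɡ, ɲ, tʃ, k/ as its extension in this inventory. No smaller conjunction from the listed features achieves this: [-labial] alone would also admit /θ, ʒ, j, ð, …/; [-continuant] alone would also admit /p/; and checking the remaining single features turns up none with this extension.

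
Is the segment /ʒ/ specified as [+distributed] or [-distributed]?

As the voiced postalveolar fricative, /ʒ/ is [+distributed].

[+distributed]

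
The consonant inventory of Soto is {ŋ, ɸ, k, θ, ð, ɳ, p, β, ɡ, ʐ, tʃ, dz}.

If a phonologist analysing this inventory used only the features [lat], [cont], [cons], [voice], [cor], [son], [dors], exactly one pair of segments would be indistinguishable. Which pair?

ʐ, ð

Both /ʐ/ and /ð/ are [−lateral], [+continuant], [+consonantal], [+voice], [+coronal], [−sonorant], [−dorsal]. Since the list omits [strident], [anterior] and [distributed] — which do distinguish the voiced retroflex fricative from the voiced dental fricative — this pair collapses; all other pairs remain distinct.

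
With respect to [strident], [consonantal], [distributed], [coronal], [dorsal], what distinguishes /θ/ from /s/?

/θ/ is the voiceless dental fricative and /s/ is the voiceless alveolar fricative. Both are [+consonantal], [+coronal], [−dorsal]. /θ/ is [−strident] while /s/ is [+strident]; /θ/ is [+distributed] while /s/ is [−distributed], so the distinguishing features are [strident], [distributed].

[strident], [distributed]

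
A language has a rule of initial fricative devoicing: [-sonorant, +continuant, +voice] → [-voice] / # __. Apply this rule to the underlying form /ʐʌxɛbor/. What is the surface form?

/ʐ/ satisfies [-sonorant, +continuant, +voice] and sits in # __. The [-voice] counterpart of the voiced retroflex fricative is /ʂ/. Other segments in /ʐʌxɛbor/ either fail the structural description or are not in the environment, so the surface form is [ʂʌxɛbor].

[ʂʌxɛbor]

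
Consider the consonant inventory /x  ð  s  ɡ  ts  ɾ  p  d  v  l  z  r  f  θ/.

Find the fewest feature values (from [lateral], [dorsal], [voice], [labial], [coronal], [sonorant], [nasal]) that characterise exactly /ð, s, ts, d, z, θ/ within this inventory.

[-sonorant, +coronal]

/ð, s, ts, d, z, θ/ are all [-sonorant], [+coronal], and no other segment in the inventory matches both values. Dropping any one of them over-generates: [+coronal] alone would also admit /ɾ, l, r/; [-sonorant] alone would also admit /x, ɡ, p, v, …/. No other single listed feature picks out exactly this set either, so fewer than two features will not do.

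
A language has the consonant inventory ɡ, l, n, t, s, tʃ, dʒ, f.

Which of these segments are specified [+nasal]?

The [+nasal] segments here are /n/; the remaining /ɡ, l, t, s, tʃ, dʒ, f/ are [−nasal].

n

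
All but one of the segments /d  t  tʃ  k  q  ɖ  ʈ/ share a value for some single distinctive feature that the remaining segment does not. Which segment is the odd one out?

The remaining segments after removing /tʃ/ share [−delayed release]; /tʃ/ (voiceless postalveolar affricate) is [+delayed release]. For every other candidate removal, the leftover set fails to share any single feature value that the removed segment lacks.

tʃ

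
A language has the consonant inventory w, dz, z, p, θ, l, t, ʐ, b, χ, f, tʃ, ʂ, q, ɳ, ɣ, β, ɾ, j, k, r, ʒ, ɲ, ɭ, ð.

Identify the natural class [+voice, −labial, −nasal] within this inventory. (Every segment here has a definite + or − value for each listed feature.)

Eliminate segments failing any feature: /w, b, β/ are [+labial]; /p, θ, t, χ, f, tʃ, ʂ, q, k/ are [−voice]; /ɳ, ɲ/ are [+nasal]. The remaining /dz, z, l, ʐ, ɣ, ɾ, j, r, ʒ, ɭ, ð/ satisfy [+voice], [−labial], [−nasal].

dz, z, l, ʐ, ɣ, ɾ, j, r, ʒ, ɭ, ð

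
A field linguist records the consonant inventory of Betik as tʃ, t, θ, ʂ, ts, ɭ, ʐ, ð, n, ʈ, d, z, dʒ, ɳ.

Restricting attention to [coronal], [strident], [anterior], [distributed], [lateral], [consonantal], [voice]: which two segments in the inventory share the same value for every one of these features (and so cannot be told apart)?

n, d

Both /n/ and /d/ are [+coronal], [-strident], [+anterior], [-distributed], [-lateral], [+consonantal], [+voice]. Since the list omits [sonorant] and [nasal] — which do distinguish the alveolar nasal from the voiced alveolar stop — this pair collapses; all other pairs remain distinct.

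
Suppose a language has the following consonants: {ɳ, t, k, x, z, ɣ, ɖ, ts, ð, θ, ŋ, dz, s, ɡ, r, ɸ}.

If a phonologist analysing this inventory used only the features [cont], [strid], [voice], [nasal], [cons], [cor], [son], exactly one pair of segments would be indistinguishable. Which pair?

Both /x/ and /ɸ/ are [+continuant], [-strident], [-voice], [-nasal], [+consonantal], [-coronal], [-sonorant]. Since the list omits [labial] and [dorsal] — which do distinguish the voiceless velar fricative from the voiceless bilabial fricative — this pair collapses; all other pairs remain distinct.

x, ɸ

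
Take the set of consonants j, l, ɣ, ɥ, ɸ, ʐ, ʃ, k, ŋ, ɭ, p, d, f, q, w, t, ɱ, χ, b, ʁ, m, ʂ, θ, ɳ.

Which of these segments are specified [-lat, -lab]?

j, ɣ, ʐ, ʃ, k, ŋ, d, q, t, χ, ʁ, ʂ, θ, ɳ

First, the [-lateral] segments are /j, ɣ, ɥ, ɸ, ʐ, ʃ, k, ŋ, p, d, f, q, w, t, ɱ, χ, b, ʁ, m, ʂ, θ, ɳ/.
Within that set, [-labial] leaves /j, ɣ, ʐ, ʃ, k, ŋ, d, q, t, χ, ʁ, ʂ, θ, ɳ/.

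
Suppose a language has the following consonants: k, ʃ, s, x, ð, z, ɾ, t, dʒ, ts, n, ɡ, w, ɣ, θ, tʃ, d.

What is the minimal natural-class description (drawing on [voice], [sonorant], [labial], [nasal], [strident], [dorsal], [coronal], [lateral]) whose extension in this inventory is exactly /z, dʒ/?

The class [+voice], [+strident] has exactly /z, dʒ/ as its extension in this inventory. No smaller conjunction from the listed features achieves this: [+strident] alone would also admit /ʃ, s, ts, tʃ/; [+voice] alone would also admit /ð, ɾ, n, ɡ, …/; and checking the remaining single features turns up none with this extension.

[+voice, +strident]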